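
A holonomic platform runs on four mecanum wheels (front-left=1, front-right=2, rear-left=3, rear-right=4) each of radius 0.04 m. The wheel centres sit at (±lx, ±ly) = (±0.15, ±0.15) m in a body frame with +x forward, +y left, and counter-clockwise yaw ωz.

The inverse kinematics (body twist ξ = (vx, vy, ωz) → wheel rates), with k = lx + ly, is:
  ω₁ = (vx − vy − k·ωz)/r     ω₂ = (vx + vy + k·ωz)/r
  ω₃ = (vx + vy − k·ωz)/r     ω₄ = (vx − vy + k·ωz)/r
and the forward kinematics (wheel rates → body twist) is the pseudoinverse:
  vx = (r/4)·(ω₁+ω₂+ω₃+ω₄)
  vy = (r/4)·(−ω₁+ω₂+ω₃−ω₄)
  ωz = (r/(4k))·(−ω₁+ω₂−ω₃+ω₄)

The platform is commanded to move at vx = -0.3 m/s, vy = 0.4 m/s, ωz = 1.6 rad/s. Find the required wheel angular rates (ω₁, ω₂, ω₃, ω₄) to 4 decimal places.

k = lx + ly = 0.15 + 0.15 = 0.3000;  k·ωz = 0.3000·1.6 = 0.4800
ω₁ (FL) = (vx − vy − k·ωz)/r = -1.1800/0.04 = -29.5000
ω₂ (FR) = (vx + vy + k·ωz)/r = 0.5800/0.04 = 14.5000
ω₃ (RL) = (vx + vy − k·ωz)/r = -0.3800/0.04 = -9.5000
ω₄ (RR) = (vx − vy + k·ωz)/r = -0.2200/0.04 = -5.5000

(-29.5000, 14.5000, -9.5000, -5.5000)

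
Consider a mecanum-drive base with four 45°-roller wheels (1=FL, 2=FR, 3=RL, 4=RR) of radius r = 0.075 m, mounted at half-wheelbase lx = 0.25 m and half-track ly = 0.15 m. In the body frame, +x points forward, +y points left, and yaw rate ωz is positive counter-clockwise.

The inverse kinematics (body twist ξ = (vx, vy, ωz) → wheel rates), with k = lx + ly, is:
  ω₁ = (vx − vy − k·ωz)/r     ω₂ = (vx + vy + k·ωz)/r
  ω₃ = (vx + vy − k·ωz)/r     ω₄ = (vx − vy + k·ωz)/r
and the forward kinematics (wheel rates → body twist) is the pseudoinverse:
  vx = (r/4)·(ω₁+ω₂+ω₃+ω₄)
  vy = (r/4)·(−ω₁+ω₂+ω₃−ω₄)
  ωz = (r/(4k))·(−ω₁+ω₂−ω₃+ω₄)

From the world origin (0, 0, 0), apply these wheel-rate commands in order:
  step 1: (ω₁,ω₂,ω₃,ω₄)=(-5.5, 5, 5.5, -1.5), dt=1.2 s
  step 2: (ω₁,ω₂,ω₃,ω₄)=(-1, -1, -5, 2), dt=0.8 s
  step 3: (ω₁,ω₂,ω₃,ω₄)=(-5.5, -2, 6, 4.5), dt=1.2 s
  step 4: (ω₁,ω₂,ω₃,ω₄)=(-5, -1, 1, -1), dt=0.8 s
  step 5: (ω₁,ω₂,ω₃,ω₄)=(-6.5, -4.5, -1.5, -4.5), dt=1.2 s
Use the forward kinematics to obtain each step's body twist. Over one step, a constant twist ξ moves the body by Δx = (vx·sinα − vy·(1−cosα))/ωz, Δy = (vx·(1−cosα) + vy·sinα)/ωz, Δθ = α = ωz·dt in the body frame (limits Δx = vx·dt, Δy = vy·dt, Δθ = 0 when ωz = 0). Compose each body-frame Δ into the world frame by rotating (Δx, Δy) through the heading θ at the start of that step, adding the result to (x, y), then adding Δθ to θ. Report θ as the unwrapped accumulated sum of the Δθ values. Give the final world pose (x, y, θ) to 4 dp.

step 1: ξ=(vx,vy,ωz)=(0.0656, 0.3281, 0.1641), dt=1.2 → body Δ=(0.0396, 0.3989, 0.1969) → world pose (0.0396, 0.3989, 0.1969)
step 2: ξ=(vx,vy,ωz)=(-0.0938, -0.1313, 0.3281), dt=0.8 → body Δ=(-0.0604, -0.1136, 0.2625) → world pose (0.0026, 0.2757, 0.4594)
step 3: ξ=(vx,vy,ωz)=(0.0562, 0.0938, 0.0937), dt=1.2 → body Δ=(0.0610, 0.1161, 0.1125) → world pose (0.0058, 0.4068, 0.5719)
step 4: ξ=(vx,vy,ωz)=(-0.1125, 0.1125, 0.0938), dt=0.8 → body Δ=(-0.0933, 0.0865, 0.0750) → world pose (-0.1195, 0.4291, 0.6469)
step 5: ξ=(vx,vy,ωz)=(-0.3187, 0.0938, -0.0469), dt=1.2 → body Δ=(-0.3791, 0.1232, -0.0563) → world pose (-0.4963, 0.2989, 0.5906)

(-0.4963, 0.2989, 0.5906)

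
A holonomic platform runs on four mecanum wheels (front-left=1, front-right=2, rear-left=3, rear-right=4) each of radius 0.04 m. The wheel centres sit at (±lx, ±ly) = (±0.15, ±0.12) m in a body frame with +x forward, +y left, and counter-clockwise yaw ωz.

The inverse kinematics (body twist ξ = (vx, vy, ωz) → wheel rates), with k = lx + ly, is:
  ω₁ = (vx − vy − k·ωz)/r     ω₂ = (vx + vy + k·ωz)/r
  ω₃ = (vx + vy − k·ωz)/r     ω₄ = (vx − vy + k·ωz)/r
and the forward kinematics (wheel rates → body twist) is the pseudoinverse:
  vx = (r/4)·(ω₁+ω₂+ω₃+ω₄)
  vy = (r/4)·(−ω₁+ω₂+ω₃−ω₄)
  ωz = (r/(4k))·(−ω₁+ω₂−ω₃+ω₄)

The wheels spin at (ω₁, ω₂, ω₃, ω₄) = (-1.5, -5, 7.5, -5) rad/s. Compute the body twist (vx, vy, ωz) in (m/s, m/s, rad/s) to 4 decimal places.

k = lx + ly = 0.15 + 0.12 = 0.2700
ω₁+ω₂+ω₃+ω₄ = -4.0000  →  vx = (0.04/4)·-4.0000 = -0.0400
−ω₁+ω₂+ω₃−ω₄ = 9.0000  →  vy = (0.04/4)·9.0000 = 0.0900
−ω₁+ω₂−ω₃+ω₄ = -16.0000  →  ωz = (0.04/1.0800)·-16.0000 = -0.5926

(-0.0400, 0.0900, -0.5926)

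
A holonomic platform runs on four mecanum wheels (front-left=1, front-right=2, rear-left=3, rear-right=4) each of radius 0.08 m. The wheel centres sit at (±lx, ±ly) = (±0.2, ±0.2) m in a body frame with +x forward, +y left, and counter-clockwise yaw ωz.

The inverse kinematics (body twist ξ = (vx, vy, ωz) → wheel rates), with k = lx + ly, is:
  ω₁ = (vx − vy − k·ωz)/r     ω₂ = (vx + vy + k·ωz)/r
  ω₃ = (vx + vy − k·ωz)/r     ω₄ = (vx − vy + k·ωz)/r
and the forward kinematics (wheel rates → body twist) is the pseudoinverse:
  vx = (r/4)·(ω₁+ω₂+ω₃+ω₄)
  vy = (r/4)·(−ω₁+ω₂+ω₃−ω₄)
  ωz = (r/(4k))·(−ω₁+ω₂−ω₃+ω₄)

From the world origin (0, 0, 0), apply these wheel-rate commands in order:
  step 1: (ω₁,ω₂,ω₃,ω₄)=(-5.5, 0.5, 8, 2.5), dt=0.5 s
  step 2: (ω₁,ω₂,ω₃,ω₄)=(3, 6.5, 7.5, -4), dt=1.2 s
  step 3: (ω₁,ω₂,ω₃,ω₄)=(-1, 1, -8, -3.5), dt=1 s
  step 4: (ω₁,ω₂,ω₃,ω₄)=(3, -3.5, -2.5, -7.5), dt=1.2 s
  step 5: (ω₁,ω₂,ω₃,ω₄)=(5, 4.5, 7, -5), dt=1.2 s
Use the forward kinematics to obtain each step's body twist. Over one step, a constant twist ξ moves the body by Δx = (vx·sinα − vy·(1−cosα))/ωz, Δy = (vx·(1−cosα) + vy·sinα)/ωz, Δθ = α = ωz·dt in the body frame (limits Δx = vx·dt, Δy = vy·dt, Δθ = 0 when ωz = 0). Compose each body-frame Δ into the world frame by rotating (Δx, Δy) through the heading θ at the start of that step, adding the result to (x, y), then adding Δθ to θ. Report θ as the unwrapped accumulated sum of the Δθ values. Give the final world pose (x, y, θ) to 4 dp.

step 1: ξ=(vx,vy,ωz)=(0.1100, 0.2300, 0.0250), dt=0.5 → body Δ=(0.0543, 0.1153, 0.0125) → world pose (0.0543, 0.1153, 0.0125)
step 2: ξ=(vx,vy,ωz)=(0.2600, 0.3000, -0.4000), dt=1.2 → body Δ=(0.3849, 0.2729, -0.4800) → world pose (0.4357, 0.3930, -0.4675)
step 3: ξ=(vx,vy,ωz)=(-0.2300, -0.0500, 0.3250), dt=1.0 → body Δ=(-0.2179, -0.0862, 0.3250) → world pose (0.2024, 0.4143, -0.1425)
step 4: ξ=(vx,vy,ωz)=(-0.2100, -0.0300, -0.5750), dt=1.2 → body Δ=(-0.2444, 0.0503, -0.6900) → world pose (-0.0324, 0.4988, -0.8325)
step 5: ξ=(vx,vy,ωz)=(0.2300, 0.2300, -0.6250), dt=1.2 → body Δ=(0.3496, 0.1521, -0.7500) → world pose (0.3154, 0.3426, -1.5825)

(0.3154, 0.3426, -1.5825)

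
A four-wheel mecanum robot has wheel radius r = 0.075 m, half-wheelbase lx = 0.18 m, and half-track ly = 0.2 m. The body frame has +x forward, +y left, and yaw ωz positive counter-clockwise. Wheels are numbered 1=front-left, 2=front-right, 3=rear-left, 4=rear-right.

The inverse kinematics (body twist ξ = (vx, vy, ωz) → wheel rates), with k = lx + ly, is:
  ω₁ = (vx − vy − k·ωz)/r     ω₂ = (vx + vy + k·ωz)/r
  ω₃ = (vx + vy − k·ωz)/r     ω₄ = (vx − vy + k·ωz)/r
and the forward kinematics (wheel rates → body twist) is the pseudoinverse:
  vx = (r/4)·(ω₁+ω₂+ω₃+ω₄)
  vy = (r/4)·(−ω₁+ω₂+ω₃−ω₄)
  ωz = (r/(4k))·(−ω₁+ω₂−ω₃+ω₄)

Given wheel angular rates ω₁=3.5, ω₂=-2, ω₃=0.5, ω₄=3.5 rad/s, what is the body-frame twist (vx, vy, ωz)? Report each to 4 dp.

k = lx + ly = 0.18 + 0.2 = 0.3800
ω₁+ω₂+ω₃+ω₄ = 5.5000  →  vx = (0.075/4)·5.5000 = 0.1031
−ω₁+ω₂+ω₃−ω₄ = -8.5000  →  vy = (0.075/4)·-8.5000 = -0.1594
−ω₁+ω₂−ω₃+ω₄ = -2.5000  →  ωz = (0.075/1.5200)·-2.5000 = -0.1234

(0.1031, -0.1594, -0.1234)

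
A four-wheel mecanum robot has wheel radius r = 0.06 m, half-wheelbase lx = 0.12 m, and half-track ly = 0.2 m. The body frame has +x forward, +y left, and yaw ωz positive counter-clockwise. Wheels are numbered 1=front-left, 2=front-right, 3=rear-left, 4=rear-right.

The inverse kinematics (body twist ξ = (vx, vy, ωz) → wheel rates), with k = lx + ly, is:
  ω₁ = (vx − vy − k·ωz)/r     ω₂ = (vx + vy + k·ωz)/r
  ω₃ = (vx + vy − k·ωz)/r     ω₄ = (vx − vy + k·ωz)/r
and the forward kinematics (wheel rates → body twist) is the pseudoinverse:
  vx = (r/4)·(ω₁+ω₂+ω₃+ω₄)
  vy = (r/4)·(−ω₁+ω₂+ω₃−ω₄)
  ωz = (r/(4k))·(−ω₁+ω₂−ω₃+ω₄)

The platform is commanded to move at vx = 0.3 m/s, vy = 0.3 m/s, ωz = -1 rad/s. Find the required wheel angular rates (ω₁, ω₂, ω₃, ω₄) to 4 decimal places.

k = lx + ly = 0.12 + 0.2 = 0.3200;  k·ωz = 0.3200·-1 = -0.3200
ω₁ (FL) = (vx − vy − k·ωz)/r = 0.3200/0.06 = 5.3333
ω₂ (FR) = (vx + vy + k·ωz)/r = 0.2800/0.06 = 4.6667
ω₃ (RL) = (vx + vy − k·ωz)/r = 0.9200/0.06 = 15.3333
ω₄ (RR) = (vx − vy + k·ωz)/r = -0.3200/0.06 = -5.3333

(5.3333, 4.6667, 15.3333, -5.3333)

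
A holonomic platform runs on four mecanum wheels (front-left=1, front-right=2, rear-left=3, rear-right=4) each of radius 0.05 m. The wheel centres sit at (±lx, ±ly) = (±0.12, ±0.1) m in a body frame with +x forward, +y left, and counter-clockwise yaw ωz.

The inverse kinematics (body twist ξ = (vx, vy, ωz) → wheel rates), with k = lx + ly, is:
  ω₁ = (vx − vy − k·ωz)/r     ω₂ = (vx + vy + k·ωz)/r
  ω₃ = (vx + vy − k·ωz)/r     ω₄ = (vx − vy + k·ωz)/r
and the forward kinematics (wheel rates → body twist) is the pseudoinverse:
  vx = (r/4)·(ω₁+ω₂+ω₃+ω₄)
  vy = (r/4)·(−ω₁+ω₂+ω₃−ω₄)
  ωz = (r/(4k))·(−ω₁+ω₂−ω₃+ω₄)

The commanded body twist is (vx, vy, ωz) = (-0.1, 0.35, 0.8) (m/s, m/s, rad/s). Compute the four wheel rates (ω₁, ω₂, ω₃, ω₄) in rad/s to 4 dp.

(-12.5200, 8.5200, 1.4800, -5.4800)

k = lx + ly = 0.12 + 0.1 = 0.2200;  k·ωz = 0.2200·0.8 = 0.1760
ω₁ (FL) = (vx − vy − k·ωz)/r = -0.6260/0.05 = -12.5200
ω₂ (FR) = (vx + vy + k·ωz)/r = 0.4260/0.05 = 8.5200
ω₃ (RL) = (vx + vy − k·ωz)/r = 0.0740/0.05 = 1.4800
ω₄ (RR) = (vx − vy + k·ωz)/r = -0.2740/0.05 = -5.4800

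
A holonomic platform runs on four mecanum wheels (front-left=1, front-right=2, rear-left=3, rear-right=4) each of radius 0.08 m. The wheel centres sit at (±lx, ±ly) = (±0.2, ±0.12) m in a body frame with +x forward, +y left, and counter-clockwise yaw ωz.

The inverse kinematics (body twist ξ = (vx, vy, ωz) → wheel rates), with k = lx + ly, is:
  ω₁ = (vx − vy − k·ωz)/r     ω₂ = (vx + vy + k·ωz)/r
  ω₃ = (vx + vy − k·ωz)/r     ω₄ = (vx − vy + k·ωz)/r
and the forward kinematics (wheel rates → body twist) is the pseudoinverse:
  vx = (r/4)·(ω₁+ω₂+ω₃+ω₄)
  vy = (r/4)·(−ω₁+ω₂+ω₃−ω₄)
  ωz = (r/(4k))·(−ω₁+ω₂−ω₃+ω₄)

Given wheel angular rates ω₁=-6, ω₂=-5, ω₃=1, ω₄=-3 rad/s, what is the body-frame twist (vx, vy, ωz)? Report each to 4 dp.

k = lx + ly = 0.2 + 0.12 = 0.3200
ω₁+ω₂+ω₃+ω₄ = -13.0000  →  vx = (0.08/4)·-13.0000 = -0.2600
−ω₁+ω₂+ω₃−ω₄ = 5.0000  →  vy = (0.08/4)·5.0000 = 0.1000
−ω₁+ω₂−ω₃+ω₄ = -3.0000  →  ωz = (0.08/1.2800)·-3.0000 = -0.1875

(-0.2600, 0.1000, -0.1875)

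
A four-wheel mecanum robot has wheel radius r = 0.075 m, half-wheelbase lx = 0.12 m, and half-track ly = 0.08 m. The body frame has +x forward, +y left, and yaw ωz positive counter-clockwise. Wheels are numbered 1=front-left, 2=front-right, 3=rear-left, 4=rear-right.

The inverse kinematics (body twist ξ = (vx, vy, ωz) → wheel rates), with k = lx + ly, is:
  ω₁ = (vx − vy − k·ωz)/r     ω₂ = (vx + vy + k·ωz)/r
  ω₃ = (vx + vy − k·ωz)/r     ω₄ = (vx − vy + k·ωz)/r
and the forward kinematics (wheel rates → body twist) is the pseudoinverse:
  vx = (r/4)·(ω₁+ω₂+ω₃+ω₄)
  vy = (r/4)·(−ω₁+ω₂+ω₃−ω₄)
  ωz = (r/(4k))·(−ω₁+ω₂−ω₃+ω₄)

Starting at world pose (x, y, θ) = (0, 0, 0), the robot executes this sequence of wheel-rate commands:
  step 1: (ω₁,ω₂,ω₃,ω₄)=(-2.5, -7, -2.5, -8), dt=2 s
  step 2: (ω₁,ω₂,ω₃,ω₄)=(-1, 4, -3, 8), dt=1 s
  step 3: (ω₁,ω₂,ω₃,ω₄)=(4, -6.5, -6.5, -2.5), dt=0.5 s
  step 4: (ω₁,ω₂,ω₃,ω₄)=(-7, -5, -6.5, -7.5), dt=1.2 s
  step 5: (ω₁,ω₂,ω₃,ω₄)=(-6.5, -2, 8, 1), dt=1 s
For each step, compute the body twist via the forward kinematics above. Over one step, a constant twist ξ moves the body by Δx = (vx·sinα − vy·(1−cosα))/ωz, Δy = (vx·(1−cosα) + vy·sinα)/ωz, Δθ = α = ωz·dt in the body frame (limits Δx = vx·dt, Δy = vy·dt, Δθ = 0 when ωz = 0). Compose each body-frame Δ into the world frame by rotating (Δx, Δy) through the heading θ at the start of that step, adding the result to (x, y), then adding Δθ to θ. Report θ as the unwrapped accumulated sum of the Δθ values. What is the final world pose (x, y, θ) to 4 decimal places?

step 1: ξ=(vx,vy,ωz)=(-0.3750, 0.0187, -0.9375), dt=2.0 → body Δ=(-0.3556, 0.5389, -1.8750) → world pose (-0.3556, 0.5389, -1.8750)
step 2: ξ=(vx,vy,ωz)=(0.1500, -0.1125, 1.5000), dt=1.0 → body Δ=(0.1694, 0.0181, 1.5000) → world pose (-0.3891, 0.3718, -0.3750)
step 3: ξ=(vx,vy,ωz)=(-0.2156, -0.2719, -0.6094), dt=0.5 → body Δ=(-0.1267, -0.1175, -0.3047) → world pose (-0.5501, 0.3088, -0.6797)
step 4: ξ=(vx,vy,ωz)=(-0.4875, 0.0563, 0.0937), dt=1.2 → body Δ=(-0.5876, 0.0345, 0.1125) → world pose (-0.9854, 0.7050, -0.5672)
step 5: ξ=(vx,vy,ωz)=(0.0094, 0.2156, -0.2344), dt=1.0 → body Δ=(0.0344, 0.2126, -0.2344) → world pose (-0.8421, 0.8657, -0.8016)

(-0.8421, 0.8657, -0.8016)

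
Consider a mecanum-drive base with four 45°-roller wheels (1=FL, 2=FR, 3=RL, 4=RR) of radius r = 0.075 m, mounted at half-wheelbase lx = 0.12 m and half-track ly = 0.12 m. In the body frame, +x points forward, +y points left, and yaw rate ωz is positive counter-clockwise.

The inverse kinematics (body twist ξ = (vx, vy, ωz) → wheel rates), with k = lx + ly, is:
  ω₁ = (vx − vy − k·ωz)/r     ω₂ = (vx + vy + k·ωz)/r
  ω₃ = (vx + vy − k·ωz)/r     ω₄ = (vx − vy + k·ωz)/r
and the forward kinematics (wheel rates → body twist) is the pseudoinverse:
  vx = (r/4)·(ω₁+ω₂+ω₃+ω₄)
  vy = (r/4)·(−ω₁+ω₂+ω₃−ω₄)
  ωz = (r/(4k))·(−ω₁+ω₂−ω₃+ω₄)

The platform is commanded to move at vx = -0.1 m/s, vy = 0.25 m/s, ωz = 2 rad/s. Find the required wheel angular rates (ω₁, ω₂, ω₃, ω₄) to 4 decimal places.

k = lx + ly = 0.12 + 0.12 = 0.2400;  k·ωz = 0.2400·2 = 0.4800
ω₁ (FL) = (vx − vy − k·ωz)/r = -0.8300/0.075 = -11.0667
ω₂ (FR) = (vx + vy + k·ωz)/r = 0.6300/0.075 = 8.4000
ω₃ (RL) = (vx + vy − k·ωz)/r = -0.3300/0.075 = -4.4000
ω₄ (RR) = (vx − vy + k·ωz)/r = 0.1300/0.075 = 1.7333

(-11.0667, 8.4000, -4.4000, 1.7333)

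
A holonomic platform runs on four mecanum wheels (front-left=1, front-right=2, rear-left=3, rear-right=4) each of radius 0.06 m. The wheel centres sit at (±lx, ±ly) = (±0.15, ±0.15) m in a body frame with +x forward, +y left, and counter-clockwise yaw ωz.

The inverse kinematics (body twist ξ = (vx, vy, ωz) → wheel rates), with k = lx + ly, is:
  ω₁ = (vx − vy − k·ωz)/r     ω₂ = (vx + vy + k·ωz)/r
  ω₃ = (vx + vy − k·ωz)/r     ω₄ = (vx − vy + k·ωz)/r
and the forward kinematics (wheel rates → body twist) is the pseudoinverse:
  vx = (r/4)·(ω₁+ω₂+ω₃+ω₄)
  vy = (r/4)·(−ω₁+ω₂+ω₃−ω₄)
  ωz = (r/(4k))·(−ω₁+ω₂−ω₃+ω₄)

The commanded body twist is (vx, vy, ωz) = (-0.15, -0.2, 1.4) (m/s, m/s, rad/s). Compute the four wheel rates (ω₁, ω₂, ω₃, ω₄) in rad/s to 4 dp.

(-6.1667, 1.1667, -12.8333, 7.8333)

k = lx + ly = 0.15 + 0.15 = 0.3000;  k·ωz = 0.3000·1.4 = 0.4200
ω₁ (FL) = (vx − vy − k·ωz)/r = -0.3700/0.06 = -6.1667
ω₂ (FR) = (vx + vy + k·ωz)/r = 0.0700/0.06 = 1.1667
ω₃ (RL) = (vx + vy − k·ωz)/r = -0.7700/0.06 = -12.8333
ω₄ (RR) = (vx − vy + k·ωz)/r = 0.4700/0.06 = 7.8333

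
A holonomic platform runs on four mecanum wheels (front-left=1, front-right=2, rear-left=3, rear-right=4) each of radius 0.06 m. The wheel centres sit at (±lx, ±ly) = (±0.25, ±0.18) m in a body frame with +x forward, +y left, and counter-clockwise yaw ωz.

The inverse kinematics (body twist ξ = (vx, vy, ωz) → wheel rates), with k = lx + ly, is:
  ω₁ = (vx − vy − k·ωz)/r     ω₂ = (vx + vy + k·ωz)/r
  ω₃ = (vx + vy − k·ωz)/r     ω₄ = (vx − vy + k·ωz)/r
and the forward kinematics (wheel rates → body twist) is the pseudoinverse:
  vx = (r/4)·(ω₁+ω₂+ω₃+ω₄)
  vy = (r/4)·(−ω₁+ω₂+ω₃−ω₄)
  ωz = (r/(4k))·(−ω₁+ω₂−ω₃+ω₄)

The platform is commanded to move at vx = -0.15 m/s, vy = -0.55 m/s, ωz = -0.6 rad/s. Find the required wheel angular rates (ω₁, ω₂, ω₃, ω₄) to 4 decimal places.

k = lx + ly = 0.25 + 0.18 = 0.4300;  k·ωz = 0.4300·-0.6 = -0.2580
ω₁ (FL) = (vx − vy − k·ωz)/r = 0.6580/0.06 = 10.9667
ω₂ (FR) = (vx + vy + k·ωz)/r = -0.9580/0.06 = -15.9667
ω₃ (RL) = (vx + vy − k·ωz)/r = -0.4420/0.06 = -7.3667
ω₄ (RR) = (vx − vy + k·ωz)/r = 0.1420/0.06 = 2.3667

(10.9667, -15.9667, -7.3667, 2.3667)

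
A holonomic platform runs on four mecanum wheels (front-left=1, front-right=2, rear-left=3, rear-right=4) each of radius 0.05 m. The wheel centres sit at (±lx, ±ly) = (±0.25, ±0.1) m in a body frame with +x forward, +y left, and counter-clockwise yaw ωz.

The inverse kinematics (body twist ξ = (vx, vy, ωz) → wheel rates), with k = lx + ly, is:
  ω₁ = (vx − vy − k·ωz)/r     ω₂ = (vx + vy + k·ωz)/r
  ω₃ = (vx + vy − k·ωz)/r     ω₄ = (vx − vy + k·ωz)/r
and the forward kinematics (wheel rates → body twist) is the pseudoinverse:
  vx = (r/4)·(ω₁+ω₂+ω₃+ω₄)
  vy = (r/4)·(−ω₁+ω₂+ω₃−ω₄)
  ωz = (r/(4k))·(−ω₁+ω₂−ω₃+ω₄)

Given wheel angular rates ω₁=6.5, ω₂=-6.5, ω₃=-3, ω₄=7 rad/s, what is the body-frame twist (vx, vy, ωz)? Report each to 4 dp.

k = lx + ly = 0.25 + 0.1 = 0.3500
ω₁+ω₂+ω₃+ω₄ = 4.0000  →  vx = (0.05/4)·4.0000 = 0.0500
−ω₁+ω₂+ω₃−ω₄ = -23.0000  →  vy = (0.05/4)·-23.0000 = -0.2875
−ω₁+ω₂−ω₃+ω₄ = -3.0000  →  ωz = (0.05/1.4000)·-3.0000 = -0.1071

(0.0500, -0.2875, -0.1071)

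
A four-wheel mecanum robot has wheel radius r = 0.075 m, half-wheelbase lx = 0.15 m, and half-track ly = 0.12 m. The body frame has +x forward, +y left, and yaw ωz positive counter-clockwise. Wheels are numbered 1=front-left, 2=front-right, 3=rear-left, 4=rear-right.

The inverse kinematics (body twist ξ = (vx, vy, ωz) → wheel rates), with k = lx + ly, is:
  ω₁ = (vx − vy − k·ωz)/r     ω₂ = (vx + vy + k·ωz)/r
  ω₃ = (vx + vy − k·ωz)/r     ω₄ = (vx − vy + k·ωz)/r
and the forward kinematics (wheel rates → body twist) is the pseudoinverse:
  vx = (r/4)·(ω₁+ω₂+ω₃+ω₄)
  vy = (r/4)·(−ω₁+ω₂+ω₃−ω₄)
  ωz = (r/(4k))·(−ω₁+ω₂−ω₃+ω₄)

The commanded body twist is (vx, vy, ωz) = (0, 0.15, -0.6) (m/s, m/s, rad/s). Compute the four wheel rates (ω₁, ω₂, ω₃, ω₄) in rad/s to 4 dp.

(0.1600, -0.1600, 4.1600, -4.1600)

k = lx + ly = 0.15 + 0.12 = 0.2700;  k·ωz = 0.2700·-0.6 = -0.1620
ω₁ (FL) = (vx − vy − k·ωz)/r = 0.0120/0.075 = 0.1600
ω₂ (FR) = (vx + vy + k·ωz)/r = -0.0120/0.075 = -0.1600
ω₃ (RL) = (vx + vy − k·ωz)/r = 0.3120/0.075 = 4.1600
ω₄ (RR) = (vx − vy + k·ωz)/r = -0.3120/0.075 = -4.1600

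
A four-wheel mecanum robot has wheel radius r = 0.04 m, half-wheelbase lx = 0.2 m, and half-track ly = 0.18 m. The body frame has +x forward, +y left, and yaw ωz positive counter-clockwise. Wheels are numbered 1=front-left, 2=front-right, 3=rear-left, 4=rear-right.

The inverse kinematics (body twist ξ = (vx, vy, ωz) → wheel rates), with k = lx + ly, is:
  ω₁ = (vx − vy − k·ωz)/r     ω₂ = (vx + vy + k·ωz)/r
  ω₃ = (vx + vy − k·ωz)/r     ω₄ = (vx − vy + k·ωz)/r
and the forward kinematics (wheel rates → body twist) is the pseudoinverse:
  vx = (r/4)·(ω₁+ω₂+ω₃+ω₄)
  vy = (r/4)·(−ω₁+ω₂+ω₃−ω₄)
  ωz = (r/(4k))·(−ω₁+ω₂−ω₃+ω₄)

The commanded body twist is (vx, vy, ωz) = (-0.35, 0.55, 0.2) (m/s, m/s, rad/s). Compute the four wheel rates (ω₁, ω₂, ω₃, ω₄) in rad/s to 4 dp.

(-24.4000, 6.9000, 3.1000, -20.6000)

k = lx + ly = 0.2 + 0.18 = 0.3800;  k·ωz = 0.3800·0.2 = 0.0760
ω₁ (FL) = (vx − vy − k·ωz)/r = -0.9760/0.04 = -24.4000
ω₂ (FR) = (vx + vy + k·ωz)/r = 0.2760/0.04 = 6.9000
ω₃ (RL) = (vx + vy − k·ωz)/r = 0.1240/0.04 = 3.1000
ω₄ (RR) = (vx − vy + k·ωz)/r = -0.8240/0.04 = -20.6000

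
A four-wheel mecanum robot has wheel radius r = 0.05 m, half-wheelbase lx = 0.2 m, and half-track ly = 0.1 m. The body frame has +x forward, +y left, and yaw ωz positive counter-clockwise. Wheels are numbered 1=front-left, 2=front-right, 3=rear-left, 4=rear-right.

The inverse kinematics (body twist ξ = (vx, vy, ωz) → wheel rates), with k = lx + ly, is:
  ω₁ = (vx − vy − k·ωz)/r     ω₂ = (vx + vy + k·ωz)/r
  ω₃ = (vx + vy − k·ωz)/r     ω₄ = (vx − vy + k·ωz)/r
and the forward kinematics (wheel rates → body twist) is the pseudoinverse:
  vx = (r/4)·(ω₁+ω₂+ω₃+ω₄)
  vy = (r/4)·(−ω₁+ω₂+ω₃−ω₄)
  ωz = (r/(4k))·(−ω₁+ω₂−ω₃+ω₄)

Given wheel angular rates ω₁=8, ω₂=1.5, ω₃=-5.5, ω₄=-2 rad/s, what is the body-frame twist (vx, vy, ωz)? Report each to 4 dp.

k = lx + ly = 0.2 + 0.1 = 0.3000
ω₁+ω₂+ω₃+ω₄ = 2.0000  →  vx = (0.05/4)·2.0000 = 0.0250
−ω₁+ω₂+ω₃−ω₄ = -10.0000  →  vy = (0.05/4)·-10.0000 = -0.1250
−ω₁+ω₂−ω₃+ω₄ = -3.0000  →  ωz = (0.05/1.2000)·-3.0000 = -0.1250

(0.0250, -0.1250, -0.1250)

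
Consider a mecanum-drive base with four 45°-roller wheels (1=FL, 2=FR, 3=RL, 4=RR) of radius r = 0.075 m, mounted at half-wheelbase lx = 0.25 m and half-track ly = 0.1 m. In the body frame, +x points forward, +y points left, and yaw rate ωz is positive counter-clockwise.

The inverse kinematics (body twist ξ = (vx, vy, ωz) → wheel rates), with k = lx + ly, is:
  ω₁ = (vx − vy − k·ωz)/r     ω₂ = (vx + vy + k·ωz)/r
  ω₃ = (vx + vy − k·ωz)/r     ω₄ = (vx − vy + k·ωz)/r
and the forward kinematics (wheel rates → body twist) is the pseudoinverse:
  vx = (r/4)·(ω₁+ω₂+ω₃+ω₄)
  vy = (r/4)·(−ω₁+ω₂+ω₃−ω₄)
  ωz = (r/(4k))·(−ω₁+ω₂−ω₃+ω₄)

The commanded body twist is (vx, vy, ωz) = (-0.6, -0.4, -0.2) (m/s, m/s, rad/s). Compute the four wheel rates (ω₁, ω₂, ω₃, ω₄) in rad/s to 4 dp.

k = lx + ly = 0.25 + 0.1 = 0.3500;  k·ωz = 0.3500·-0.2 = -0.0700
ω₁ (FL) = (vx − vy − k·ωz)/r = -0.1300/0.075 = -1.7333
ω₂ (FR) = (vx + vy + k·ωz)/r = -1.0700/0.075 = -14.2667
ω₃ (RL) = (vx + vy − k·ωz)/r = -0.9300/0.075 = -12.4000
ω₄ (RR) = (vx − vy + k·ωz)/r = -0.2700/0.075 = -3.6000

(-1.7333, -14.2667, -12.4000, -3.6000)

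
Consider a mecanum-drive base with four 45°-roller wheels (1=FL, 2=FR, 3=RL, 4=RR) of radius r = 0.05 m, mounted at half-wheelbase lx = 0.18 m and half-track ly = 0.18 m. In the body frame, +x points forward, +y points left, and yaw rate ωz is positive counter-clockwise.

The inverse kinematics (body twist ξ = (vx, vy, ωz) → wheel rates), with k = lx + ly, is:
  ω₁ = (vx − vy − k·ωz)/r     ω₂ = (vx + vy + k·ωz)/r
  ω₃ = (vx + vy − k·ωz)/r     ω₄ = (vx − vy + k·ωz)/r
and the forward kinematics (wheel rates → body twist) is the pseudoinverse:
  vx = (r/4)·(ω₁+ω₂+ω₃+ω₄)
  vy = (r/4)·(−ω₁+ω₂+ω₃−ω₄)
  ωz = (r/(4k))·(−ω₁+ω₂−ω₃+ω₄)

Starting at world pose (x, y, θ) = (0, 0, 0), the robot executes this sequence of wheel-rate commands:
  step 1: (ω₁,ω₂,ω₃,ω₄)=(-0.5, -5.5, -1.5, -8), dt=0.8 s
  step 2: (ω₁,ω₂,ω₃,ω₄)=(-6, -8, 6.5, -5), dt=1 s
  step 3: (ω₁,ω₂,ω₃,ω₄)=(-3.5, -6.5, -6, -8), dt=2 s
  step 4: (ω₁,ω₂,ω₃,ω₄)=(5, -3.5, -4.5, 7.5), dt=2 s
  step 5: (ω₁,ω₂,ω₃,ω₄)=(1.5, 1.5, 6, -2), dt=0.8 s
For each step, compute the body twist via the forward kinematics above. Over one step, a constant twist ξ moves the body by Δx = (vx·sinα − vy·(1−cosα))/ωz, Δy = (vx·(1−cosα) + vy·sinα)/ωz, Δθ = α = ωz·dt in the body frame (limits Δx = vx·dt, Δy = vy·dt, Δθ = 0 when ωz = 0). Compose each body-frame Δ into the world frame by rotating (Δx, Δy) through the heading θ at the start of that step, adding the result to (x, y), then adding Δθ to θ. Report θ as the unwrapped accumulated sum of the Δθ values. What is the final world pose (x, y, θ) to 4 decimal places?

step 1: ξ=(vx,vy,ωz)=(-0.1938, 0.0187, -0.3993), dt=0.8 → body Δ=(-0.1500, 0.0393, -0.3194) → world pose (-0.1500, 0.0393, -0.3194)
step 2: ξ=(vx,vy,ωz)=(-0.1562, 0.1188, -0.4688), dt=1.0 → body Δ=(-0.1233, 0.1504, -0.4688) → world pose (-0.2198, 0.2208, -0.7882)
step 3: ξ=(vx,vy,ωz)=(-0.3000, -0.0125, -0.1736), dt=2.0 → body Δ=(-0.5923, 0.0786, -0.3472) → world pose (-0.5817, 0.6962, -1.1354)
step 4: ξ=(vx,vy,ωz)=(0.0562, -0.2562, 0.1215), dt=2.0 → body Δ=(0.1734, -0.4939, 0.2431) → world pose (-0.9564, 0.3307, -0.8924)
step 5: ξ=(vx,vy,ωz)=(0.0875, 0.1000, -0.2778), dt=0.8 → body Δ=(0.0783, 0.0716, -0.2222) → world pose (-0.8515, 0.3147, -1.1146)

(-0.8515, 0.3147, -1.1146)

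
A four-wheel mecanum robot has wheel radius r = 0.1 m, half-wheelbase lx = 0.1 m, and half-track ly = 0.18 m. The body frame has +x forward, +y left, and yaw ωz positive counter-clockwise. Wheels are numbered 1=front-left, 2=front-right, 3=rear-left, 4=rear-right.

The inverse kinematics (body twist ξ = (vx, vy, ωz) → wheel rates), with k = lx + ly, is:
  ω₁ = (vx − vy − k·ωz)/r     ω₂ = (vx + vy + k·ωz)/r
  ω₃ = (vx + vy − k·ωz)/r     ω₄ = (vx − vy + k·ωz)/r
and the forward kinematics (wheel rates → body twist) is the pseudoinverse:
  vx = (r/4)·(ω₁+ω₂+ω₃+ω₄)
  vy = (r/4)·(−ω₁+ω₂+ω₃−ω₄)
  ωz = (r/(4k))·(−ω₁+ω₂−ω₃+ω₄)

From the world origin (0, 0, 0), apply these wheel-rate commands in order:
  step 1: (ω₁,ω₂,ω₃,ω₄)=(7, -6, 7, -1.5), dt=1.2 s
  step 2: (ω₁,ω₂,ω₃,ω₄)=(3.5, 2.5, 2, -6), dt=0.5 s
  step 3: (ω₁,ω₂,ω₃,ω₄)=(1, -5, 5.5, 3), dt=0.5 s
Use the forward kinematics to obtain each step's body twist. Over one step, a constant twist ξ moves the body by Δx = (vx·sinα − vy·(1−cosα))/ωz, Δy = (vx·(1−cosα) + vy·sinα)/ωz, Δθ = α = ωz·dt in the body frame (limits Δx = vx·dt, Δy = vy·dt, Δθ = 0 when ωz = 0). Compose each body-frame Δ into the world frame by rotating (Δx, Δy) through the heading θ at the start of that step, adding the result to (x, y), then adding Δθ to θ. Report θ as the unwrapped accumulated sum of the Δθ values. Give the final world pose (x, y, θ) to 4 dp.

(-0.0680, -0.2409, -3.0848)

step 1: ξ=(vx,vy,ωz)=(0.1625, -0.1125, -1.9196), dt=1.2 → body Δ=(-0.0349, -0.1848, -2.3036) → world pose (-0.0349, -0.1848, -2.3036)
step 2: ξ=(vx,vy,ωz)=(0.0500, 0.1750, -0.8036), dt=0.5 → body Δ=(0.0417, 0.0802, -0.4018) → world pose (-0.0031, -0.2695, -2.7054)
step 3: ξ=(vx,vy,ωz)=(0.1125, -0.0875, -0.7589), dt=0.5 → body Δ=(0.0467, -0.0533, -0.3795) → world pose (-0.0680, -0.2409, -3.0848)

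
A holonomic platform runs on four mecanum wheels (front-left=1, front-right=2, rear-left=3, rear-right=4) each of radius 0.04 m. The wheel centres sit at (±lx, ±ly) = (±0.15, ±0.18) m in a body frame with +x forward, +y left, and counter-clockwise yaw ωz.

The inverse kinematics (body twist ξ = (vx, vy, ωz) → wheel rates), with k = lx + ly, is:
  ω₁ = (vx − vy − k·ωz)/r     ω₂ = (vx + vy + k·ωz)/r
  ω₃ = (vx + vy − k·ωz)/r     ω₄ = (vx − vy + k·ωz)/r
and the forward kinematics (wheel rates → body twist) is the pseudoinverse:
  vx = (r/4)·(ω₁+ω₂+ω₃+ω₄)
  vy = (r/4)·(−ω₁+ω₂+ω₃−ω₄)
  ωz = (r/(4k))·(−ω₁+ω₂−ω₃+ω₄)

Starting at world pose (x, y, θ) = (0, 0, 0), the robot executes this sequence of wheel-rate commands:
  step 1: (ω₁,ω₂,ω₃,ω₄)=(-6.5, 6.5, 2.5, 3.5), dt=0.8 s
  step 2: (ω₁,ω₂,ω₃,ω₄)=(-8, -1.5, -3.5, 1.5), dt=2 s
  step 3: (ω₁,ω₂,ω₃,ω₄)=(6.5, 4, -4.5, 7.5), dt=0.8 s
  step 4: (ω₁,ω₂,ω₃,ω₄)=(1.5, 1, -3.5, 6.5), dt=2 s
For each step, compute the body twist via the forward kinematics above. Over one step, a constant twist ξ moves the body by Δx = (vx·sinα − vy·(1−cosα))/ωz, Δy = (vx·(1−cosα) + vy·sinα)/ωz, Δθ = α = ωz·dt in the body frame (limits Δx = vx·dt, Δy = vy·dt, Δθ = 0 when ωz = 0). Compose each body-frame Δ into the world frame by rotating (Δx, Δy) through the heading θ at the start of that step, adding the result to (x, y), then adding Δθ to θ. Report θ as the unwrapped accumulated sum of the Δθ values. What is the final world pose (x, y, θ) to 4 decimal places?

step 1: ξ=(vx,vy,ωz)=(0.0600, 0.1200, 0.4242), dt=0.8 → body Δ=(0.0309, 0.1022, 0.3394) → world pose (0.0309, 0.1022, 0.3394)
step 2: ξ=(vx,vy,ωz)=(-0.1150, 0.0150, 0.3485), dt=2.0 → body Δ=(-0.2219, -0.0493, 0.6970) → world pose (-0.1618, -0.0181, 1.0364)
step 3: ξ=(vx,vy,ωz)=(0.1350, -0.1450, 0.2879), dt=0.8 → body Δ=(0.1203, -0.1026, 0.2303) → world pose (-0.0122, 0.0332, 1.2667)
step 4: ξ=(vx,vy,ωz)=(0.0550, -0.1050, 0.2879), dt=2.0 → body Δ=(0.1628, -0.1678, 0.5758) → world pose (0.1966, 0.1383, 1.8424)

(0.1966, 0.1383, 1.8424)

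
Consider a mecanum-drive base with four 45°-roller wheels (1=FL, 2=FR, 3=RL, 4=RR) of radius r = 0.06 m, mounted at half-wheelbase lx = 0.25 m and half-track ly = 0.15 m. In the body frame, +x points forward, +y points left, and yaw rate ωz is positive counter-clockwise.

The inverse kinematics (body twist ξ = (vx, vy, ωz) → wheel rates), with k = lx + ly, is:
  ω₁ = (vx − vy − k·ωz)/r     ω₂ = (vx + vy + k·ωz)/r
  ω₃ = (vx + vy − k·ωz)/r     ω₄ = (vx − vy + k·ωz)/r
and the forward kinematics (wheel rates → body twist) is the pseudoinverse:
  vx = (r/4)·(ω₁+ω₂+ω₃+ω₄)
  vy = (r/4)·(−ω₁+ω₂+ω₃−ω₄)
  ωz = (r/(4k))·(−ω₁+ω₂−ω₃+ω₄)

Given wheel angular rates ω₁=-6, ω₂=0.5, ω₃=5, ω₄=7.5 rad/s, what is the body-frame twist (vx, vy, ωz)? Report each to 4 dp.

k = lx + ly = 0.25 + 0.15 = 0.4000
ω₁+ω₂+ω₃+ω₄ = 7.0000  →  vx = (0.06/4)·7.0000 = 0.1050
−ω₁+ω₂+ω₃−ω₄ = 4.0000  →  vy = (0.06/4)·4.0000 = 0.0600
−ω₁+ω₂−ω₃+ω₄ = 9.0000  →  ωz = (0.06/1.6000)·9.0000 = 0.3375

(0.1050, 0.0600, 0.3375)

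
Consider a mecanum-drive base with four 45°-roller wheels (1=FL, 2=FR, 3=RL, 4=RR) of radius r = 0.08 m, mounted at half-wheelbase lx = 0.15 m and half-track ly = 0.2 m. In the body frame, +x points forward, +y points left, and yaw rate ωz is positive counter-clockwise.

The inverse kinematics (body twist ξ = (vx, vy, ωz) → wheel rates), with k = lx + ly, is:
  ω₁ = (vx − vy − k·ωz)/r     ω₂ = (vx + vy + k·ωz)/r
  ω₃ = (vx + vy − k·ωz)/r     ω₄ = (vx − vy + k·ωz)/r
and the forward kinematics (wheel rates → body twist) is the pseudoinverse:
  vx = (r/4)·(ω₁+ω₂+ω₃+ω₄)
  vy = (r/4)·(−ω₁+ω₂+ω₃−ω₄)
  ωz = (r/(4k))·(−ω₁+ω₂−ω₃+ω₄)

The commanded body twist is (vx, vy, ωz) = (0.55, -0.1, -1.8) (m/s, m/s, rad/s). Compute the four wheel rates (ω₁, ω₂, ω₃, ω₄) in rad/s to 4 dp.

(16.0000, -2.2500, 13.5000, 0.2500)

k = lx + ly = 0.15 + 0.2 = 0.3500;  k·ωz = 0.3500·-1.8 = -0.6300
ω₁ (FL) = (vx − vy − k·ωz)/r = 1.2800/0.08 = 16.0000
ω₂ (FR) = (vx + vy + k·ωz)/r = -0.1800/0.08 = -2.2500
ω₃ (RL) = (vx + vy − k·ωz)/r = 1.0800/0.08 = 13.5000
ω₄ (RR) = (vx − vy + k·ωz)/r = 0.0200/0.08 = 0.2500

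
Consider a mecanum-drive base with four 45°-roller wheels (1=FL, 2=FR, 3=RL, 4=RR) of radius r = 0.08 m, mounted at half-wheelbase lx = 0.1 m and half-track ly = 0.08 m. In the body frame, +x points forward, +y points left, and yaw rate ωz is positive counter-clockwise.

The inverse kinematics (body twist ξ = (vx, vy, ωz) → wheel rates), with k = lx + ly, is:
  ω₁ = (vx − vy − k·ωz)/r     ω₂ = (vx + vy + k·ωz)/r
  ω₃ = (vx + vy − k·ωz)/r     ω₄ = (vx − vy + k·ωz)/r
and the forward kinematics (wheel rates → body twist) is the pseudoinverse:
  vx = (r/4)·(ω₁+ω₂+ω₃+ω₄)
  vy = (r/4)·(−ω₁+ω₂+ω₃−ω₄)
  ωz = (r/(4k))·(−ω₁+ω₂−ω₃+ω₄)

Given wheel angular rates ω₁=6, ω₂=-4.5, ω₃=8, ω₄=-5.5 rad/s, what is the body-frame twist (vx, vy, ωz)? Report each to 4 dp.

k = lx + ly = 0.1 + 0.08 = 0.1800
ω₁+ω₂+ω₃+ω₄ = 4.0000  →  vx = (0.08/4)·4.0000 = 0.0800
−ω₁+ω₂+ω₃−ω₄ = 3.0000  →  vy = (0.08/4)·3.0000 = 0.0600
−ω₁+ω₂−ω₃+ω₄ = -24.0000  →  ωz = (0.08/0.7200)·-24.0000 = -2.6667

(0.0800, 0.0600, -2.6667)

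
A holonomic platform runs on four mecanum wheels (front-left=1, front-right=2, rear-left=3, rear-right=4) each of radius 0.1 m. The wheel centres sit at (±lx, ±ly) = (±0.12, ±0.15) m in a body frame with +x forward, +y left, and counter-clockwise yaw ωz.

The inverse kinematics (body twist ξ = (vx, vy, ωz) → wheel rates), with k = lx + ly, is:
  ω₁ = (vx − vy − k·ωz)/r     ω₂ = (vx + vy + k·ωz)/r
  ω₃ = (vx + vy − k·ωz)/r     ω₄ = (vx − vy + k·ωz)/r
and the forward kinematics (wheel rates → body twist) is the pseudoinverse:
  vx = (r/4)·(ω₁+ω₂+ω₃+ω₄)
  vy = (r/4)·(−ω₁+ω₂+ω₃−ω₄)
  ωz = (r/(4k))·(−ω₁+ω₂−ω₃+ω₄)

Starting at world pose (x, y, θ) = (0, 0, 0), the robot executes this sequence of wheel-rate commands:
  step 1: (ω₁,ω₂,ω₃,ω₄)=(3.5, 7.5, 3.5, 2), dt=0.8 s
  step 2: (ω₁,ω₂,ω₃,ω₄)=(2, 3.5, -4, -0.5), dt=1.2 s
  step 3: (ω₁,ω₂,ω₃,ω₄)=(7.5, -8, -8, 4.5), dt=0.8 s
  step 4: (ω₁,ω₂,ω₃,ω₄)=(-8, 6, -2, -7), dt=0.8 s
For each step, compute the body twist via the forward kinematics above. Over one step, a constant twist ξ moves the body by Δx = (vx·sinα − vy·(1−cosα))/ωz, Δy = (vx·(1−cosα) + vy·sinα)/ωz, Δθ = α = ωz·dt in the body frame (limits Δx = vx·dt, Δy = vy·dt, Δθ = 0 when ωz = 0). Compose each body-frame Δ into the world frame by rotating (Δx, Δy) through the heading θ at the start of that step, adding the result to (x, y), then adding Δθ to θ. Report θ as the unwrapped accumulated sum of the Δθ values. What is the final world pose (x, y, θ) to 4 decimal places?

(0.2126, -0.3155, 1.1852)

step 1: ξ=(vx,vy,ωz)=(0.4125, 0.1375, 0.2315), dt=0.8 → body Δ=(0.3180, 0.1398, 0.1852) → world pose (0.3180, 0.1398, 0.1852)
step 2: ξ=(vx,vy,ωz)=(0.0250, -0.0500, 0.4630), dt=1.2 → body Δ=(0.0447, -0.0488, 0.5556) → world pose (0.3709, 0.1001, 0.7407)
step 3: ξ=(vx,vy,ωz)=(-0.1000, -0.7000, -0.2778), dt=0.8 → body Δ=(-0.1413, -0.5465, -0.2222) → world pose (0.6355, -0.3986, 0.5185)
step 4: ξ=(vx,vy,ωz)=(-0.2750, 0.4750, 0.8333), dt=0.8 → body Δ=(-0.3261, 0.2818, 0.6667) → world pose (0.2126, -0.3155, 1.1852)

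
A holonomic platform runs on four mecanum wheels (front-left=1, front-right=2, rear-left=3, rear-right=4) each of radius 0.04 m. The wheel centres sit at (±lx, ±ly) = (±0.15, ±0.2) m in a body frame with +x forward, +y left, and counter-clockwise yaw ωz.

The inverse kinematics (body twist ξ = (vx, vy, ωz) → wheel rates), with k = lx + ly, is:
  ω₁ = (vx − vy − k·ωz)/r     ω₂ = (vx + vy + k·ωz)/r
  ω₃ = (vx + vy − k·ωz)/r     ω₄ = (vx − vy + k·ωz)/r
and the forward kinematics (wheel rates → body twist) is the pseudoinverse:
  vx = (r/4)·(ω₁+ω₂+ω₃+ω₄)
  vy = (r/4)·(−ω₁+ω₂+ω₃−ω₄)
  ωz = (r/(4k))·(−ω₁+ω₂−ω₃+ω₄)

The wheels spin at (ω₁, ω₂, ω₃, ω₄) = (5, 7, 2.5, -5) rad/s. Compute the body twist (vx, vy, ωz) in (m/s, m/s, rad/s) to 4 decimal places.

k = lx + ly = 0.15 + 0.2 = 0.3500
ω₁+ω₂+ω₃+ω₄ = 9.5000  →  vx = (0.04/4)·9.5000 = 0.0950
−ω₁+ω₂+ω₃−ω₄ = 9.5000  →  vy = (0.04/4)·9.5000 = 0.0950
−ω₁+ω₂−ω₃+ω₄ = -5.5000  →  ωz = (0.04/1.4000)·-5.5000 = -0.1571

(0.0950, 0.0950, -0.1571)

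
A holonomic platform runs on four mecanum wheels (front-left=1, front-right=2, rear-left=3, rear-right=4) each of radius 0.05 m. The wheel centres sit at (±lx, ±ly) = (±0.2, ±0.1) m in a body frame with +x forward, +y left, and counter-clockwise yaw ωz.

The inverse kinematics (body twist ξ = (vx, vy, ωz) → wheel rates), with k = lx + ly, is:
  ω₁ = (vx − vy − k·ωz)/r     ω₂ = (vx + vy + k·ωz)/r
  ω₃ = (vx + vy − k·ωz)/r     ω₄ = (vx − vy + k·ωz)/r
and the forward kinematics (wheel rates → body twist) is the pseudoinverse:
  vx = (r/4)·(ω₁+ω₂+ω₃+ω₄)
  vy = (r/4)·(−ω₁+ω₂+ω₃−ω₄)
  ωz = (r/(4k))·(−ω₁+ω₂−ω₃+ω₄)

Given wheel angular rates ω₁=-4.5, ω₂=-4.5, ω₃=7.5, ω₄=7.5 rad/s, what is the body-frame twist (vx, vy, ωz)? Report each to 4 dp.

(0.0750, 0.0000, 0.0000)

k = lx + ly = 0.2 + 0.1 = 0.3000
ω₁+ω₂+ω₃+ω₄ = 6.0000  →  vx = (0.05/4)·6.0000 = 0.0750
−ω₁+ω₂+ω₃−ω₄ = 0.0000  →  vy = (0.05/4)·0.0000 = 0.0000
−ω₁+ω₂−ω₃+ω₄ = 0.0000  →  ωz = (0.05/1.2000)·0.0000 = 0.0000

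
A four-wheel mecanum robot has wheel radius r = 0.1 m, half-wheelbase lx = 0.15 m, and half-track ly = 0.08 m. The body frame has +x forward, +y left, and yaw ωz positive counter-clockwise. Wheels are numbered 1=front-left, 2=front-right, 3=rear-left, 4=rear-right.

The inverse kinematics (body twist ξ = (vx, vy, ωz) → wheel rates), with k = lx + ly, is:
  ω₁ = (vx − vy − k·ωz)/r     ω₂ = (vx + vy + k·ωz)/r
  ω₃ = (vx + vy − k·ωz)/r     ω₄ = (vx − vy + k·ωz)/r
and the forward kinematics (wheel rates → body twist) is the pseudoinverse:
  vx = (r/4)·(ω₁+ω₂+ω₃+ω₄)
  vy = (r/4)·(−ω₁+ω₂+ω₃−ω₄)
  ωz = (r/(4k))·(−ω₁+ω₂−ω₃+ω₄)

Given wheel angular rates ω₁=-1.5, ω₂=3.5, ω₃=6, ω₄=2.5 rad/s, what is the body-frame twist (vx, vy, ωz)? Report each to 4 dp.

k = lx + ly = 0.15 + 0.08 = 0.2300
ω₁+ω₂+ω₃+ω₄ = 10.5000  →  vx = (0.1/4)·10.5000 = 0.2625
−ω₁+ω₂+ω₃−ω₄ = 8.5000  →  vy = (0.1/4)·8.5000 = 0.2125
−ω₁+ω₂−ω₃+ω₄ = 1.5000  →  ωz = (0.1/0.9200)·1.5000 = 0.1630

(0.2625, 0.2125, 0.1630)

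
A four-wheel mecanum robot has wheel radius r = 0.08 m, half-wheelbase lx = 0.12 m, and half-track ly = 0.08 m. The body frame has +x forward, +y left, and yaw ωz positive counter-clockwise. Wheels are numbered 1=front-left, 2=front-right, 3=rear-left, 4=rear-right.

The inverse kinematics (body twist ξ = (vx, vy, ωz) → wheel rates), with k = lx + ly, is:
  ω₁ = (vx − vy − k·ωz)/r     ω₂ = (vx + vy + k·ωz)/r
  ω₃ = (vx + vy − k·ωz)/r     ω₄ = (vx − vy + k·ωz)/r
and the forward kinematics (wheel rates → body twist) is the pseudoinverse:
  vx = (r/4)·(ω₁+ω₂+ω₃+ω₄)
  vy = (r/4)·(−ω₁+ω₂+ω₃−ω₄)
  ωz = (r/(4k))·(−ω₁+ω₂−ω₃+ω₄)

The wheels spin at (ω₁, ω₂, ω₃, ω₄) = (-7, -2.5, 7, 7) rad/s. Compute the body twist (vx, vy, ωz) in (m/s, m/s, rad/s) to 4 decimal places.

(0.0900, 0.0900, 0.4500)

k = lx + ly = 0.12 + 0.08 = 0.2000
ω₁+ω₂+ω₃+ω₄ = 4.5000  →  vx = (0.08/4)·4.5000 = 0.0900
−ω₁+ω₂+ω₃−ω₄ = 4.5000  →  vy = (0.08/4)·4.5000 = 0.0900
−ω₁+ω₂−ω₃+ω₄ = 4.5000  →  ωz = (0.08/0.8000)·4.5000 = 0.4500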